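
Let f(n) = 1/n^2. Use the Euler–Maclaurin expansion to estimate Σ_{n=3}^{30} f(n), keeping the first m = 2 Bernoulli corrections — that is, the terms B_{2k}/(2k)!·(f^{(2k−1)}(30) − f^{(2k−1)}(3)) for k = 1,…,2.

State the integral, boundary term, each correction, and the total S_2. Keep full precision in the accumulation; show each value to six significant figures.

Integral: ∫_3^30 1/x^2 dx = 0.300000.
Boundary: ½(f(3) + f(30)) = ½(0.111111 + 0.00111111) = 0.0561111.
Integral + boundary = 0.356111.
Correction k=1: B_{2}/2! · (f^{(1)}(30) − f^{(1)}(3)) = 1/12 · (-7.40741e-05 − (-0.0740741)) = 0.00616667.
After k=1: 0.362278.
Correction k=2: B_{4}/4! · (f^{(3)}(30) − f^{(3)}(3)) = −1/720 · (-9.87654e-07 − (-0.0987654)) = -0.000137173.

S_2 ≈ 0.362141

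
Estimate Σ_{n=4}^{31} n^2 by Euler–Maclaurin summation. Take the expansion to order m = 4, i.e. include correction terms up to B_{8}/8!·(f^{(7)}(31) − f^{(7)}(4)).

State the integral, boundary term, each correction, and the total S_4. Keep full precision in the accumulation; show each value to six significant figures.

∫_4^31 x^2 dx evaluates to 9909.00.
Endpoint term: (f(4) + f(31))/2 = (16.0000 + 961.000)/2 = 488.500.
So far: 10397.5.
k=1: B_{2}/(2)! × [f^{(1)}(31) − f^{(1)}(4)] = 1/12 × (62.0000 − 8.00000) = 4.50000.
Running total after k=1: 10402.0.
k=2: B_{4}/(4)! × [f^{(3)}(31) − f^{(3)}(4)] = −1/720 × (0.00000 − 0.00000) = 0.00000.
Running total after k=2: 10402.0.
k=3: B_{6}/(6)! × [f^{(5)}(31) − f^{(5)}(4)] = 1/30240 × (0.00000 − 0.00000) = 0.00000.
Running total after k=3: 10402.0.
k=4: B_{8}/(8)! × [f^{(7)}(31) − f^{(7)}(4)] = −1/1209600 × (0.00000 − 0.00000) = 0.00000.

S_4 ≈ 10402.0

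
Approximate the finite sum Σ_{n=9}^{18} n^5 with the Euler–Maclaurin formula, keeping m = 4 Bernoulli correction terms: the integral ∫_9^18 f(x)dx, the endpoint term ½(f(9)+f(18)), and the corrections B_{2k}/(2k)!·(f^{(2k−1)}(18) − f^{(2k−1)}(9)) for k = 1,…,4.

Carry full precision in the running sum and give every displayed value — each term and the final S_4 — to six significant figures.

S_4 ≈ 6.59542e+06

∫_9^18 x^5 dx evaluates to 5.58013e+06.
Endpoint term: (f(9) + f(18))/2 = (59049.0 + 1.88957e+06)/2 = 974308.
Running total after boundary: 6.55444e+06.
Order-1 term: 1/12 · (524880 − 32805.0) = 41006.2.
After k=1: 6.59545e+06.
Order-2 term: −1/720 · (19440.0 − 4860.00) = -20.2500.
After k=2: 6.59542e+06.
Order-3 term: 1/30240 · (120.000 − 120.000) = 0.00000.
After k=3: 6.59542e+06.
Order-4 term: −1/1209600 · (0.00000 − 0.00000) = 0.00000.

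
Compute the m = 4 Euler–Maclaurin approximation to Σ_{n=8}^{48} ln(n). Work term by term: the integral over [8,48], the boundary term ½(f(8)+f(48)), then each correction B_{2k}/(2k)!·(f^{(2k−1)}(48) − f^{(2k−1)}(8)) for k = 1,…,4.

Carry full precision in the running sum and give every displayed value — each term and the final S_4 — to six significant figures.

S_4 ≈ 132.149

Integral: ∫_8^48 ln(x) dx = 129.182.
Endpoint term: (f(8) + f(48))/2 = (2.07944 + 3.87120)/2 = 2.97532.
Running total after boundary: 132.157.
k=1: B_{2}/(2)! × [f^{(1)}(48) − f^{(1)}(8)] = 1/12 × (0.0208333 − 0.125000) = -0.00868056.
Running total after k=1: 132.149.
k=2: B_{4}/(4)! × [f^{(3)}(48) − f^{(3)}(8)] = −1/720 × (1.80845e-05 − 0.00390625) = 5.40023e-06.
Running total after k=2: 132.149.
k=3: B_{6}/(6)! × [f^{(5)}(48) − f^{(5)}(8)] = 1/30240 × (9.41901e-08 − 0.000732422) = -2.42172e-08.
Running total after k=3: 132.149.
k=4: B_{8}/(8)! × [f^{(7)}(48) − f^{(7)}(8)] = −1/1209600 × (1.22643e-09 − 0.000343323) = 2.83831e-10.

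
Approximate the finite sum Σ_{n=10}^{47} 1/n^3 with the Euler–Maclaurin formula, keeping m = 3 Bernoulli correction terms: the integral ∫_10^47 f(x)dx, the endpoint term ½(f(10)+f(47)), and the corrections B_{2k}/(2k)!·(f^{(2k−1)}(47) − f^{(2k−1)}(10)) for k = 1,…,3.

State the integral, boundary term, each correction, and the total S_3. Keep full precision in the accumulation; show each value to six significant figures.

S_3 ≈ 0.00530334

∫_10^47 1/x^3 dx evaluates to 0.00477365.
Boundary: ½(f(10) + f(47)) = ½(0.00100000 + 9.63178e-06) = 0.000504816.
Running total after boundary: 0.00527847.
Order-1 term: 1/12 · (-6.14794e-07 − (-0.000300000)) = 2.49488e-05.
Running total after k=1: 0.00530342.
Order-2 term: −1/720 · (-5.56627e-09 − (-6.00000e-05)) = -8.33256e-08.
Running total after k=2: 0.00530333.
Order-3 term: 1/30240 · (-1.05832e-10 − (-2.52000e-05)) = 8.33330e-10.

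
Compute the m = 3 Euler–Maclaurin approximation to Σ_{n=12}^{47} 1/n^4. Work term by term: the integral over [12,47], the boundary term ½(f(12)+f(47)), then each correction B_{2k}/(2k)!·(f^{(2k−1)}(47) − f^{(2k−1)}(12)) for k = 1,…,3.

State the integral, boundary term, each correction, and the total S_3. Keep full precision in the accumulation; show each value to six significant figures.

∫_12^47 1/x^4 dx evaluates to 0.000189691.
Endpoint term: (f(12) + f(47))/2 = (4.82253e-05 + 2.04931e-07)/2 = 2.42151e-05.
So far: 0.000213906.
Correction k=1: B_{2}/2! · (f^{(1)}(47) − f^{(1)}(12)) = 1/12 · (-1.74410e-08 − (-1.60751e-05)) = 1.33814e-06.
Partial sum through k=1: 0.000215244.
Correction k=2: B_{4}/4! · (f^{(3)}(47) − f^{(3)}(12)) = −1/720 · (-2.36862e-10 − (-3.34898e-06)) = -4.65103e-09.
Partial sum through k=2: 0.000215239.
Correction k=3: B_{6}/6! · (f^{(5)}(47) − f^{(5)}(12)) = 1/30240 · (-6.00466e-12 − (-1.30238e-06)) = 4.30680e-11.

S_3 ≈ 0.000215239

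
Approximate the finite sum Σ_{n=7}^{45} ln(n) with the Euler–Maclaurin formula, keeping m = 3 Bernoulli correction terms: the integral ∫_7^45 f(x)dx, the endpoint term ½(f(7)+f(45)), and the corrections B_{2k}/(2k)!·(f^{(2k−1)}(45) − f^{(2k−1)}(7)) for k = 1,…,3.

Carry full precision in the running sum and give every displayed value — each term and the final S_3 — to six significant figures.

S_3 ≈ 122.545

The integral term ∫_7^45 ln(x) dx = 119.678.
Endpoint term: (f(7) + f(45))/2 = (1.94591 + 3.80666)/2 = 2.87629.
So far: 122.555.
Correction k=1: B_{2}/2! · (f^{(1)}(45) − f^{(1)}(7)) = 1/12 · (0.0222222 − 0.142857) = -0.0100529.
Partial sum through k=1: 122.545.
Correction k=2: B_{4}/4! · (f^{(3)}(45) − f^{(3)}(7)) = −1/720 · (2.19479e-05 − 0.00583090) = 8.06799e-06.
Partial sum through k=2: 122.545.
Correction k=3: B_{6}/6! · (f^{(5)}(45) − f^{(5)}(7)) = 1/30240 · (1.30061e-07 − 0.00142798) = -4.72171e-08.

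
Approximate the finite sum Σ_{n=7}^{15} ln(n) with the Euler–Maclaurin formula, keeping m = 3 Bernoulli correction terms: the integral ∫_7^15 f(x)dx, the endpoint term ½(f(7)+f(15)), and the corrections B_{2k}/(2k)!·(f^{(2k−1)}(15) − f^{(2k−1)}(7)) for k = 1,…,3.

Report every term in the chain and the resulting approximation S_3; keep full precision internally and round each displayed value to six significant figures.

Integral: ∫_7^15 ln(x) dx = 18.9994.
½[f(7) + f(15)] = ½[1.94591 + 2.70805] = 2.32698.
Integral + boundary = 21.3264.
Correction k=1: B_{2}/2! · (f^{(1)}(15) − f^{(1)}(7)) = 1/12 · (0.0666667 − 0.142857) = -0.00634921.
After k=1: 21.3200.
Correction k=2: B_{4}/4! · (f^{(3)}(15) − f^{(3)}(7)) = −1/720 · (0.000592593 − 0.00583090) = 7.27543e-06.
After k=2: 21.3200.
Correction k=3: B_{6}/6! · (f^{(5)}(15) − f^{(5)}(7)) = 1/30240 · (3.16049e-05 − 0.00142798) = -4.61763e-08.

S_3 ≈ 21.3200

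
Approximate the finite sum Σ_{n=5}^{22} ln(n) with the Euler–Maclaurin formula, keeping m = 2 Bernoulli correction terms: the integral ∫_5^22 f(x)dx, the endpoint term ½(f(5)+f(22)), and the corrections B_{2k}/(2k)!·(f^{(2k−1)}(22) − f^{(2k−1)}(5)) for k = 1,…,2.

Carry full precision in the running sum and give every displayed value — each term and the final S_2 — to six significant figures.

Integral: ∫_5^22 ln(x) dx = 42.9557.
Endpoint term: (f(5) + f(22))/2 = (1.60944 + 3.09104)/2 = 2.35024.
So far: 45.3060.
Order-1 term: 1/12 · (0.0454545 − 0.200000) = -0.0128788.
Partial sum through k=1: 45.2931.
Order-2 term: −1/720 · (0.000187829 − 0.0160000) = 2.19613e-05.

S_2 ≈ 45.2931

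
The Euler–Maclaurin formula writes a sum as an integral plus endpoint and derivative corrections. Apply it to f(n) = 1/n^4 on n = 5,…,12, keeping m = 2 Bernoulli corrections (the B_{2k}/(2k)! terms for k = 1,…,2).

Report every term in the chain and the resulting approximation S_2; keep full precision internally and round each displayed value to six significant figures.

Integral: ∫_5^12 1/x^4 dx = 0.00247377.
Boundary: ½(f(5) + f(12)) = ½(0.00160000 + 4.82253e-05) = 0.000824113.
So far: 0.00329788.
Order-1 term: 1/12 · (-1.60751e-05 − (-0.00128000)) = 0.000105327.
Partial sum through k=1: 0.00340321.
Order-2 term: −1/720 · (-3.34898e-06 − (-0.00153600)) = -2.12868e-06.

S_2 ≈ 0.00340108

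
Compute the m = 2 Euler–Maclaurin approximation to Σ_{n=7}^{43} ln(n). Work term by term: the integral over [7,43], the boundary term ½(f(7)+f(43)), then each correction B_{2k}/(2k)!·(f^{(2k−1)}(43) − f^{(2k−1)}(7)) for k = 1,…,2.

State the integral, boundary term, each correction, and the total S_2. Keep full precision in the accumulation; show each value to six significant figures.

S_2 ≈ 114.954

∫_7^43 ln(x) dx evaluates to 112.110.
½[f(7) + f(43)] = ½[1.94591 + 3.76120] = 2.85356.
Integral + boundary = 114.964.
k=1: B_{2}/(2)! × [f^{(1)}(43) − f^{(1)}(7)] = 1/12 × (0.0232558 − 0.142857) = -0.00996678.
Partial sum through k=1: 114.954.
k=2: B_{4}/(4)! × [f^{(3)}(43) − f^{(3)}(7)] = −1/720 × (2.51550e-05 − 0.00583090) = 8.06354e-06.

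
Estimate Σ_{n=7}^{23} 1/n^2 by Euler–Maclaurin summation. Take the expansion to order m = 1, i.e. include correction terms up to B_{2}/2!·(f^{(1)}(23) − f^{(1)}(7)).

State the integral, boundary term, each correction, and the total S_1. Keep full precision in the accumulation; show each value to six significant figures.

S_1 ≈ 0.111000

The integral term ∫_7^23 1/x^2 dx = 0.0993789.
Endpoint term: (f(7) + f(23))/2 = (0.0204082 + 0.00189036)/2 = 0.0111493.
Integral + boundary = 0.110528.
Correction k=1: B_{2}/2! · (f^{(1)}(23) − f^{(1)}(7)) = 1/12 · (-0.000164379 − (-0.00583090)) = 0.000472210.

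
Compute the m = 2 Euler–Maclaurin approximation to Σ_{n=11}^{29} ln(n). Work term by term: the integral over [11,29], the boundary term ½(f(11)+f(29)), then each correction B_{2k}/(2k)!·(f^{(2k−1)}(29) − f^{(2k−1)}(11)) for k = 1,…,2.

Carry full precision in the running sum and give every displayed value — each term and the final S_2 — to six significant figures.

The integral term ∫_11^29 ln(x) dx = 53.2747.
Boundary: ½(f(11) + f(29)) = ½(2.39790 + 3.36730) = 2.88260.
Running total after boundary: 56.1573.
k=1: B_{2}/(2)! × [f^{(1)}(29) − f^{(1)}(11)] = 1/12 × (0.0344828 − 0.0909091) = -0.00470219.
Running total after k=1: 56.1526.
k=2: B_{4}/(4)! × [f^{(3)}(29) − f^{(3)}(11)] = −1/720 × (8.20042e-05 − 0.00150263) = 1.97309e-06.

S_2 ≈ 56.1526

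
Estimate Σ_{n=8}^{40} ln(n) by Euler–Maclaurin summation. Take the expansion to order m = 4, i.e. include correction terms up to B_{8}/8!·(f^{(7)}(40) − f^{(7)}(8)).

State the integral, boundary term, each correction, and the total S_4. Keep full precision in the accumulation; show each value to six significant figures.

S_4 ≈ 101.795

The integral term ∫_8^40 ln(x) dx = 98.9196.
Boundary: ½(f(8) + f(40)) = ½(2.07944 + 3.68888) = 2.88416.
Integral + boundary = 101.804.
Order-1 term: 1/12 · (0.0250000 − 0.125000) = -0.00833333.
Partial sum through k=1: 101.795.
Order-2 term: −1/720 · (3.12500e-05 − 0.00390625) = 5.38194e-06.
Partial sum through k=2: 101.795.
Order-3 term: 1/30240 · (2.34375e-07 − 0.000732422) = -2.42125e-08.
Partial sum through k=3: 101.795.
Order-4 term: −1/1209600 · (4.39453e-09 − 0.000343323) = 2.83828e-10.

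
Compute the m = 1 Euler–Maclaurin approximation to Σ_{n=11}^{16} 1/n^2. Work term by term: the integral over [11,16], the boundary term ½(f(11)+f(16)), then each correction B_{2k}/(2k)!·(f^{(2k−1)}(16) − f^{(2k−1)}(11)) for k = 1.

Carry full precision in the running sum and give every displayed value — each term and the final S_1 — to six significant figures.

S_1 ≈ 0.0345790

The integral term ∫_11^16 1/x^2 dx = 0.0284091.
Endpoint term: (f(11) + f(16))/2 = (0.00826446 + 0.00390625)/2 = 0.00608536.
Integral + boundary = 0.0344944.
Correction k=1: B_{2}/2! · (f^{(1)}(16) − f^{(1)}(11)) = 1/12 · (-0.000488281 − (-0.00150263)) = 8.45290e-05.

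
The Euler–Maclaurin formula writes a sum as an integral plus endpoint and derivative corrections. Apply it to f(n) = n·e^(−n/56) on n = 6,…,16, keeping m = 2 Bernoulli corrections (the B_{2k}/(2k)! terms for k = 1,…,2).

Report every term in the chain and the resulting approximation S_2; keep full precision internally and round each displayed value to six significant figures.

S_2 ≈ 97.9640

The integral term ∫_6^16 x·e^(−x/56) dx = 89.2791.
Endpoint term: (f(6) + f(16))/2 = (5.39038 + 12.0236)/2 = 8.70701.
Running total after boundary: 97.9861.
Correction k=1: B_{2}/2! · (f^{(1)}(16) − f^{(1)}(6)) = 1/12 · (0.536769 − 0.802140) = -0.0221142.
After k=1: 97.9640.
Correction k=2: B_{4}/4! · (f^{(3)}(16) − f^{(3)}(6)) = −1/720 · (0.000650422 − 0.000828742) = 2.47666e-07.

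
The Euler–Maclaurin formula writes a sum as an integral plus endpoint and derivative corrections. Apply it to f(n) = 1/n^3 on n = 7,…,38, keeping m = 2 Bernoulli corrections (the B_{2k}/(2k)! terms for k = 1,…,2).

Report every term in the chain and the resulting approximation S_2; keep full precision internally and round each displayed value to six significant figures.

∫_7^38 1/x^3 dx evaluates to 0.00985782.
Boundary: ½(f(7) + f(38)) = ½(0.00291545 + 1.82242e-05) = 0.00146684.
So far: 0.0113247.
Correction k=1: B_{2}/2! · (f^{(1)}(38) − f^{(1)}(7)) = 1/12 · (-1.43876e-06 − (-0.00124948)) = 0.000104003.
Running total after k=1: 0.0114287.
Correction k=2: B_{4}/4! · (f^{(3)}(38) − f^{(3)}(7)) = −1/720 · (-1.99274e-08 − (-0.000509992)) = -7.08294e-07.

S_2 ≈ 0.0114280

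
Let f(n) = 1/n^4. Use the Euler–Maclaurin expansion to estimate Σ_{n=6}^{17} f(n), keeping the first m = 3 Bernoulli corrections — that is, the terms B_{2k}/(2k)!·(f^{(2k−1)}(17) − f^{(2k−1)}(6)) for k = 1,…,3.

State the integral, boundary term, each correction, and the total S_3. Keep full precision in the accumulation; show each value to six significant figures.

The integral term ∫_6^17 1/x^4 dx = 0.00147536.
½[f(6) + f(17)] = ½[0.000771605 + 1.19730e-05] = 0.000391789.
So far: 0.00186715.
Correction k=1: B_{2}/2! · (f^{(1)}(17) − f^{(1)}(6)) = 1/12 · (-2.81719e-06 − (-0.000514403)) = 4.26322e-05.
Running total after k=1: 0.00190978.
Correction k=2: B_{4}/4! · (f^{(3)}(17) − f^{(3)}(6)) = −1/720 · (-2.92441e-07 − (-0.000428669)) = -5.94968e-07.
Running total after k=2: 0.00190919.
Correction k=3: B_{6}/6! · (f^{(5)}(17) − f^{(5)}(6)) = 1/30240 · (-5.66668e-08 − (-0.000666819)) = 2.20490e-08.

S_3 ≈ 0.00190921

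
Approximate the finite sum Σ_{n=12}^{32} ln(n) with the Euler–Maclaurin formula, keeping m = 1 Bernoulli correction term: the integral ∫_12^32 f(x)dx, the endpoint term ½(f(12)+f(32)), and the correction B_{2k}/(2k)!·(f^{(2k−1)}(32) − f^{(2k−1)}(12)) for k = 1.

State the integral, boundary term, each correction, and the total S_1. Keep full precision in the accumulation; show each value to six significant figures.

The integral term ∫_12^32 ln(x) dx = 61.0847.
½[f(12) + f(32)] = ½[2.48491 + 3.46574] = 2.97532.
Running total after boundary: 64.0600.
Order-1 term: 1/12 · (0.0312500 − 0.0833333) = -0.00434028.

S_1 ≈ 64.0557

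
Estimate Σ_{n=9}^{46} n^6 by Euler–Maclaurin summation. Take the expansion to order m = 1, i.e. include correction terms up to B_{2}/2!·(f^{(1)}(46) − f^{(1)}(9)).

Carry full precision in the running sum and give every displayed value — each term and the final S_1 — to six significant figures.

Integral: ∫_9^46 x^6 dx = 6.22590e+10.
½[f(9) + f(46)] = ½[531441 + 9.47430e+09] = 4.73741e+09.
So far: 6.69964e+10.
k=1: B_{2}/(2)! × [f^{(1)}(46) − f^{(1)}(9)] = 1/12 × (1.23578e+09 − 354294) = 1.02952e+08.

S_1 ≈ 6.70993e+10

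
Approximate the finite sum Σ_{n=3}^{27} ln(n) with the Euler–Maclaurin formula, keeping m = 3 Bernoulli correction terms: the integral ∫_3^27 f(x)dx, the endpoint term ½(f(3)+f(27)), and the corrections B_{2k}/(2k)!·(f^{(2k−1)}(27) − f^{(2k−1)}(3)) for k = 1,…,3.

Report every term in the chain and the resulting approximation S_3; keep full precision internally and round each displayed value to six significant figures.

S_3 ≈ 63.8644

∫_3^27 ln(x) dx evaluates to 61.6918.
½[f(3) + f(27)] = ½[1.09861 + 3.29584] = 2.19722.
Integral + boundary = 63.8890.
Correction k=1: B_{2}/2! · (f^{(1)}(27) − f^{(1)}(3)) = 1/12 · (0.0370370 − 0.333333) = -0.0246914.
Running total after k=1: 63.8643.
Correction k=2: B_{4}/4! · (f^{(3)}(27) − f^{(3)}(3)) = −1/720 · (0.000101611 − 0.0740741) = 0.000102740.
Running total after k=2: 63.8644.
Correction k=3: B_{6}/6! · (f^{(5)}(27) − f^{(5)}(3)) = 1/30240 · (1.67260e-06 − 0.0987654) = -3.26600e-06.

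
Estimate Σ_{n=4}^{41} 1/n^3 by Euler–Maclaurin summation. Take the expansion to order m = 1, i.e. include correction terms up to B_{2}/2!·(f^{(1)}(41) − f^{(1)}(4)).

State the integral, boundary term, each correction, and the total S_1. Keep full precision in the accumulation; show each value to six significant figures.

S_1 ≈ 0.0397488

Integral: ∫_4^41 1/x^3 dx = 0.0309526.
Endpoint term: (f(4) + f(41))/2 = (0.0156250 + 1.45094e-05)/2 = 0.00781975.
So far: 0.0387723.
Order-1 term: 1/12 · (-1.06166e-06 − (-0.0117188)) = 0.000976474.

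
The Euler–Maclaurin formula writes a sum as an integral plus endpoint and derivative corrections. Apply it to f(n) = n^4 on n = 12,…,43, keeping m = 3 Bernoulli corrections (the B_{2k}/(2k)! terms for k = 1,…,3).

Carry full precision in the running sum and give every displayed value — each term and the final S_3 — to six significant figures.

Integral: ∫_12^43 x^4 dx = 2.93519e+07.
Endpoint term: (f(12) + f(43))/2 = (20736.0 + 3.41880e+06)/2 = 1.71977e+06.
Integral + boundary = 3.10717e+07.
k=1: B_{2}/(2)! × [f^{(1)}(43) − f^{(1)}(12)] = 1/12 × (318028 − 6912.00) = 25926.3.
Partial sum through k=1: 3.10976e+07.
k=2: B_{4}/(4)! × [f^{(3)}(43) − f^{(3)}(12)] = −1/720 × (1032.00 − 288.000) = -1.03333.
Partial sum through k=2: 3.10976e+07.
k=3: B_{6}/(6)! × [f^{(5)}(43) − f^{(5)}(12)] = 1/30240 × (0.00000 − 0.00000) = 0.00000.

S_3 ≈ 3.10976e+07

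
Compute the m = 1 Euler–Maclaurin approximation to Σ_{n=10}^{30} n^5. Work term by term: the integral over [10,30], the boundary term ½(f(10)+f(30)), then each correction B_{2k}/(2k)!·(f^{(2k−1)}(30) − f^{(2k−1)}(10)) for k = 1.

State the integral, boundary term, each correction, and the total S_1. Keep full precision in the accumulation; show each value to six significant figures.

Integral: ∫_10^30 x^5 dx = 1.21333e+08.
Boundary: ½(f(10) + f(30)) = ½(100000 + 2.43000e+07) = 1.22000e+07.
Running total after boundary: 1.33533e+08.
Order-1 term: 1/12 · (4.05000e+06 − 50000.0) = 333333.

S_1 ≈ 1.33867e+08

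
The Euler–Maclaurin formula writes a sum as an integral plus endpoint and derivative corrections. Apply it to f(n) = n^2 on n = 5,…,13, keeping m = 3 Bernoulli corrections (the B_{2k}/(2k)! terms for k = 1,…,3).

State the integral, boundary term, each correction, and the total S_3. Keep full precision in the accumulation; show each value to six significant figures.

S_3 ≈ 789.000

Integral: ∫_5^13 x^2 dx = 690.667.
Endpoint term: (f(5) + f(13))/2 = (25.0000 + 169.000)/2 = 97.0000.
So far: 787.667.
Order-1 term: 1/12 · (26.0000 − 10.0000) = 1.33333.
After k=1: 789.000.
Order-2 term: −1/720 · (0.00000 − 0.00000) = 0.00000.
After k=2: 789.000.
Order-3 term: 1/30240 · (0.00000 − 0.00000) = 0.00000.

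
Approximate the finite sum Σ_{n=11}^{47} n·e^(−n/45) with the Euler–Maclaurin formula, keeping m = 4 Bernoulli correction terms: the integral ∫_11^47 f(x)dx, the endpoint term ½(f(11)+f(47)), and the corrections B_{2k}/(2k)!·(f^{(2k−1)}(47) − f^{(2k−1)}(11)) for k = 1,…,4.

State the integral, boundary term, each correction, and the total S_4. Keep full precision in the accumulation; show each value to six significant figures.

∫_11^47 x·e^(−x/45) dx evaluates to 516.698.
½[f(11) + f(47)] = ½[8.61453 + 16.5387] = 12.5766.
Integral + boundary = 529.275.
k=1: B_{2}/(2)! × [f^{(1)}(47) − f^{(1)}(11)] = 1/12 × (-0.0156394 − 0.591705) = -0.0506121.
Partial sum through k=1: 529.224.
k=2: B_{4}/(4)! × [f^{(3)}(47) − f^{(3)}(11)] = −1/720 × (0.000339820 − 0.00106567) = 1.00813e-06.
Partial sum through k=2: 529.224.
k=3: B_{6}/(6)! × [f^{(5)}(47) − f^{(5)}(11)] = 1/30240 × (3.39438e-07 − 9.08218e-07) = -1.88089e-11.
Partial sum through k=3: 529.224.
k=4: B_{8}/(8)! × [f^{(7)}(47) − f^{(7)}(11)] = −1/1209600 × (2.52378e-10 − 6.37126e-10) = 3.18079e-16.

S_4 ≈ 529.224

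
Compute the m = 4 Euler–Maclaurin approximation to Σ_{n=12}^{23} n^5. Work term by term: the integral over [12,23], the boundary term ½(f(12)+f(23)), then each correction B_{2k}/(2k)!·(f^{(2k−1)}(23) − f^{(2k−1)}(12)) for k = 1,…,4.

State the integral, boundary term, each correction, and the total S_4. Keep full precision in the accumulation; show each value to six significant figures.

The integral term ∫_12^23 x^5 dx = 2.41750e+07.
½[f(12) + f(23)] = ½[248832 + 6.43634e+06] = 3.34259e+06.
So far: 2.75176e+07.
k=1: B_{2}/(2)! × [f^{(1)}(23) − f^{(1)}(12)] = 1/12 × (1.39920e+06 − 103680) = 107960.
After k=1: 2.76255e+07.
k=2: B_{4}/(4)! × [f^{(3)}(23) − f^{(3)}(12)] = −1/720 × (31740.0 − 8640.00) = -32.0833.
After k=2: 2.76255e+07.
k=3: B_{6}/(6)! × [f^{(5)}(23) − f^{(5)}(12)] = 1/30240 × (120.000 − 120.000) = 0.00000.
After k=3: 2.76255e+07.
k=4: B_{8}/(8)! × [f^{(7)}(23) − f^{(7)}(12)] = −1/1209600 × (0.00000 − 0.00000) = 0.00000.

S_4 ≈ 2.76255e+07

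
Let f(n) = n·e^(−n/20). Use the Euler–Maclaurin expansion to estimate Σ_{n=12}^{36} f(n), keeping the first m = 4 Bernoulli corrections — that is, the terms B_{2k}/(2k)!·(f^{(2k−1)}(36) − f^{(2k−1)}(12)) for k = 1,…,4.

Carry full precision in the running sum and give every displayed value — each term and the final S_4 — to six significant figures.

The integral term ∫_12^36 x·e^(−x/20) dx = 166.105.
½[f(12) + f(36)] = ½[6.58574 + 5.95076] = 6.26825.
So far: 172.373.
k=1: B_{2}/(2)! × [f^{(1)}(36) − f^{(1)}(12)] = 1/12 × (-0.132239 − 0.219525) = -0.0293136.
Partial sum through k=1: 172.344.
k=2: B_{4}/(4)! × [f^{(3)}(36) − f^{(3)}(12)] = −1/720 × (0.000495897 − 0.00329287) = 3.88468e-06.
Partial sum through k=2: 172.344.
k=3: B_{6}/(6)! × [f^{(5)}(36) − f^{(5)}(12)] = 1/30240 × (3.30598e-06 − 1.50923e-05) = -3.89760e-10.
Partial sum through k=3: 172.344.
k=4: B_{8}/(8)! × [f^{(7)}(36) − f^{(7)}(12)] = −1/1209600 × (1.34305e-08 − 5.48812e-08) = 3.42680e-14.

S_4 ≈ 172.344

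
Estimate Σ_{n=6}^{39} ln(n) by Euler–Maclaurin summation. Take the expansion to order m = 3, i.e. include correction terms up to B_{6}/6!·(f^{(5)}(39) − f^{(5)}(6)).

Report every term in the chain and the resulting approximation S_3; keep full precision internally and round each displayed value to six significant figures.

∫_6^39 ln(x) dx evaluates to 99.1283.
Boundary: ½(f(6) + f(39)) = ½(1.79176 + 3.66356) = 2.72766.
So far: 101.856.
Correction k=1: B_{2}/2! · (f^{(1)}(39) − f^{(1)}(6)) = 1/12 · (0.0256410 − 0.166667) = -0.0117521.
After k=1: 101.844.
Correction k=2: B_{4}/4! · (f^{(3)}(39) − f^{(3)}(6)) = −1/720 · (3.37160e-05 − 0.00925926) = 1.28133e-05.
After k=2: 101.844.
Correction k=3: B_{6}/6! · (f^{(5)}(39) − f^{(5)}(6)) = 1/30240 · (2.66004e-07 − 0.00308642) = -1.02055e-07.

S_3 ≈ 101.844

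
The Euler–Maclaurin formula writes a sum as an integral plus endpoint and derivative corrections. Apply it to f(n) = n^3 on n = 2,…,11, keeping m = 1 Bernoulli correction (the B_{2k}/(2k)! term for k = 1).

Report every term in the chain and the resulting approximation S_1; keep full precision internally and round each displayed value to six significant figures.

S_1 ≈ 4355.00

∫_2^11 x^3 dx evaluates to 3656.25.
Endpoint term: (f(2) + f(11))/2 = (8.00000 + 1331.00)/2 = 669.500.
Running total after boundary: 4325.75.
Correction k=1: B_{2}/2! · (f^{(1)}(11) − f^{(1)}(2)) = 1/12 · (363.000 − 12.0000) = 29.2500.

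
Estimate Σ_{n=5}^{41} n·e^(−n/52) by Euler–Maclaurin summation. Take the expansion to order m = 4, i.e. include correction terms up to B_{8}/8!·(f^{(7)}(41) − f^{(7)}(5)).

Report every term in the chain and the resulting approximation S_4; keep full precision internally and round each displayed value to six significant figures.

Integral: ∫_5^41 x·e^(−x/52) dx = 494.100.
Boundary: ½(f(5) + f(41)) = ½(4.54162 + 18.6363) = 11.5890.
Running total after boundary: 505.689.
k=1: B_{2}/(2)! × [f^{(1)}(41) − f^{(1)}(5)] = 1/12 × (0.0961534 − 0.820985) = -0.0604027.
Running total after k=1: 505.629.
k=2: B_{4}/(4)! × [f^{(3)}(41) − f^{(3)}(5)] = −1/720 × (0.000371761 − 0.000975456) = 8.38466e-07.
Running total after k=2: 505.629.
k=3: B_{6}/(6)! × [f^{(5)}(41) − f^{(5)}(5)] = 1/30240 × (2.61820e-07 − 6.09206e-07) = -1.14876e-11.
Running total after k=3: 505.629.
k=4: B_{8}/(8)! × [f^{(7)}(41) − f^{(7)}(5)] = −1/1209600 × (1.42809e-10 − 3.17185e-10) = 1.44160e-16.

S_4 ≈ 505.629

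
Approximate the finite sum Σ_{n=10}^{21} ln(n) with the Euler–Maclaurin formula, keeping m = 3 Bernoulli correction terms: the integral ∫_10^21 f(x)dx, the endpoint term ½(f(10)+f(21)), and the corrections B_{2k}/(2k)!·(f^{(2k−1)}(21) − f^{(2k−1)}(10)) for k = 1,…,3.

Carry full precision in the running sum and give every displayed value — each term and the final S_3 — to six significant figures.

S_3 ≈ 32.5783

The integral term ∫_10^21 ln(x) dx = 29.9091.
Boundary: ½(f(10) + f(21)) = ½(2.30259 + 3.04452) = 2.67355.
Integral + boundary = 32.5827.
Order-1 term: 1/12 · (0.0476190 − 0.100000) = -0.00436508.
Partial sum through k=1: 32.5783.
Order-2 term: −1/720 · (0.000215959 − 0.00200000) = 2.47783e-06.
Partial sum through k=2: 32.5783.
Order-3 term: 1/30240 · (5.87645e-06 − 0.000240000) = -7.74218e-09.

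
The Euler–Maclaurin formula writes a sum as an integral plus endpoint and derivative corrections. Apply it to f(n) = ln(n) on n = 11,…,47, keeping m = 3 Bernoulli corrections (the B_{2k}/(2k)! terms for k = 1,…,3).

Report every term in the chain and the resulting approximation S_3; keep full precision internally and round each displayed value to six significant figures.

S_3 ≈ 121.698

∫_11^47 ln(x) dx evaluates to 118.580.
Boundary: ½(f(11) + f(47)) = ½(2.39790 + 3.85015) = 3.12402.
So far: 121.704.
Order-1 term: 1/12 · (0.0212766 − 0.0909091) = -0.00580271.
Partial sum through k=1: 121.698.
Order-2 term: −1/720 · (1.92636e-05 − 0.00150263) = 2.06023e-06.
Partial sum through k=2: 121.698.
Order-3 term: 1/30240 · (1.04646e-07 − 0.000149021) = -4.92449e-09.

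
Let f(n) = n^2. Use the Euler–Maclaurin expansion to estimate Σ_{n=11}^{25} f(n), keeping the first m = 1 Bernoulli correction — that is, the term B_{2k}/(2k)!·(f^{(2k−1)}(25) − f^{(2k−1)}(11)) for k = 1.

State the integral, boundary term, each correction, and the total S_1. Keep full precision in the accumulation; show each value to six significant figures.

Integral: ∫_11^25 x^2 dx = 4764.67.
½[f(11) + f(25)] = ½[121.000 + 625.000] = 373.000.
Integral + boundary = 5137.67.
Order-1 term: 1/12 · (50.0000 − 22.0000) = 2.33333.

S_1 ≈ 5140.00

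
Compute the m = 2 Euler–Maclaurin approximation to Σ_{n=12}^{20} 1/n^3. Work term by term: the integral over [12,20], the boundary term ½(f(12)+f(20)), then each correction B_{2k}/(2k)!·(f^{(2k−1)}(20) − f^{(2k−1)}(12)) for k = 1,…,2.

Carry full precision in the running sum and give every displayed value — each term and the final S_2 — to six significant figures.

The integral term ∫_12^20 1/x^3 dx = 0.00222222.
Boundary: ½(f(12) + f(20)) = ½(0.000578704 + 0.000125000) = 0.000351852.
Running total after boundary: 0.00257407.
k=1: B_{2}/(2)! × [f^{(1)}(20) − f^{(1)}(12)] = 1/12 × (-1.87500e-05 − (-0.000144676)) = 1.04938e-05.
Partial sum through k=1: 0.00258457.
k=2: B_{4}/(4)! × [f^{(3)}(20) − f^{(3)}(12)] = −1/720 × (-9.37500e-07 − (-2.00939e-05)) = -2.66061e-08.

S_2 ≈ 0.00258454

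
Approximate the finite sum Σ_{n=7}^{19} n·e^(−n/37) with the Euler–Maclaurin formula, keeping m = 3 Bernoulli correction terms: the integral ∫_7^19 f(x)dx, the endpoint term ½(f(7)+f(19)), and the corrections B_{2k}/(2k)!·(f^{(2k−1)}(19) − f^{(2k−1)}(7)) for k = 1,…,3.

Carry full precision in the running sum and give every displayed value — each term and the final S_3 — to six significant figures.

S_3 ≈ 116.068

∫_7^19 x·e^(−x/37) dx evaluates to 107.519.
½[f(7) + f(19)] = ½[5.79341 + 11.3694] = 8.58140.
Running total after boundary: 116.100.
k=1: B_{2}/(2)! × [f^{(1)}(19) − f^{(1)}(7)] = 1/12 × (0.291108 − 0.671051) = -0.0316619.
After k=1: 116.068.
k=2: B_{4}/(4)! × [f^{(3)}(19) − f^{(3)}(7)] = −1/720 × (0.00108684 − 0.00169928) = 8.50605e-07.
After k=2: 116.068.
k=3: B_{6}/(6)! × [f^{(5)}(19) − f^{(5)}(7)] = 1/30240 × (1.43246e-06 − 2.12446e-06) = -2.28833e-11.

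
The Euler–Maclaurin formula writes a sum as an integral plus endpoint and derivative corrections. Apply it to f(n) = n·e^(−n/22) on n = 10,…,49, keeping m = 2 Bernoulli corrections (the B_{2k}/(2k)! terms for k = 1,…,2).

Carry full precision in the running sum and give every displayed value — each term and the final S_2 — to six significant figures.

S_2 ≈ 284.212

∫_10^49 x·e^(−x/22) dx evaluates to 278.436.
Endpoint term: (f(10) + f(49))/2 = (6.34736 + 5.28328)/2 = 5.81532.
So far: 284.252.
k=1: B_{2}/(2)! × [f^{(1)}(49) − f^{(1)}(10)] = 1/12 × (-0.132327 − 0.346220) = -0.0398789.
Running total after k=1: 284.212.
k=2: B_{4}/(4)! × [f^{(3)}(49) − f^{(3)}(10)] = −1/720 × (0.000172143 − 0.00333821) = 4.39731e-06.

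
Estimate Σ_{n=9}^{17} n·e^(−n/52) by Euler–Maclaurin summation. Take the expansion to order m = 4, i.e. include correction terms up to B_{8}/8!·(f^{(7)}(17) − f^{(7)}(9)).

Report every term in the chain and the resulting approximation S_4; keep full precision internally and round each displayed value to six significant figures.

Integral: ∫_9^17 x·e^(−x/52) dx = 80.4358.
Endpoint term: (f(9) + f(17))/2 = (7.56966 + 12.2594)/2 = 9.91451.
Running total after boundary: 90.3503.
Order-1 term: 1/12 · (0.485382 − 0.695503) = -0.0175100.
Running total after k=1: 90.3328.
Order-2 term: −1/720 · (0.000712892 − 0.000879308) = 2.31133e-07.
Running total after k=2: 90.3328.
Order-3 term: 1/30240 · (4.60902e-07 − 5.55253e-07) = -3.12006e-12.
Running total after k=3: 90.3328.
Order-4 term: −1/1209600 · (2.43403e-10 − 2.90428e-10) = 3.88769e-17.

S_4 ≈ 90.3328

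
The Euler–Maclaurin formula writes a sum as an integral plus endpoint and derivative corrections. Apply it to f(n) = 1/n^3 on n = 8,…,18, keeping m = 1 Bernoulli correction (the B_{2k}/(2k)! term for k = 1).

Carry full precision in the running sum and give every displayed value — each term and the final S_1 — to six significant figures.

S_1 ≈ 0.00739024

The integral term ∫_8^18 1/x^3 dx = 0.00626929.
½[f(8) + f(18)] = ½[0.00195312 + 0.000171468] = 0.00106230.
Running total after boundary: 0.00733159.
Order-1 term: 1/12 · (-2.85780e-05 − (-0.000732422)) = 5.86537e-05.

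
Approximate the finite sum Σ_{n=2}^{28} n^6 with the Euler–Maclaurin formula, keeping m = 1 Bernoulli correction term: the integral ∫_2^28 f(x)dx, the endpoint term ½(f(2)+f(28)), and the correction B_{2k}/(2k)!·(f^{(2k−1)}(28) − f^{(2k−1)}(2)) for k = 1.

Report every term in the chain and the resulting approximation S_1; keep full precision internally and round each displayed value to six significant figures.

∫_2^28 x^6 dx evaluates to 1.92756e+09.
½[f(2) + f(28)] = ½[64.0000 + 4.81890e+08] = 2.40945e+08.
Integral + boundary = 2.16851e+09.
k=1: B_{2}/(2)! × [f^{(1)}(28) − f^{(1)}(2)] = 1/12 × (1.03262e+08 − 192.000) = 8.60517e+06.

S_1 ≈ 2.17711e+09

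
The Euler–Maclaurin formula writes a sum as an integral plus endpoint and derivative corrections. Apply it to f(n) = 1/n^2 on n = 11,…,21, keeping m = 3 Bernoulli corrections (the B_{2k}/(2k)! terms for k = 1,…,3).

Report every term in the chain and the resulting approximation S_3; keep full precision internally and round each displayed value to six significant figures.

S_3 ≈ 0.0486631

∫_11^21 1/x^2 dx evaluates to 0.0432900.
½[f(11) + f(21)] = ½[0.00826446 + 0.00226757] = 0.00526602.
So far: 0.0485561.
Correction k=1: B_{2}/2! · (f^{(1)}(21) − f^{(1)}(11)) = 1/12 · (-0.000215959 − (-0.00150263)) = 0.000107223.
After k=1: 0.0486633.
Correction k=2: B_{4}/4! · (f^{(3)}(21) − f^{(3)}(11)) = −1/720 · (-5.87645e-06 − (-0.000149021)) = -1.98812e-07.
After k=2: 0.0486631.
Correction k=3: B_{6}/6! · (f^{(5)}(21) − f^{(5)}(11)) = 1/30240 · (-3.99758e-07 − (-3.69474e-05)) = 1.20859e-09.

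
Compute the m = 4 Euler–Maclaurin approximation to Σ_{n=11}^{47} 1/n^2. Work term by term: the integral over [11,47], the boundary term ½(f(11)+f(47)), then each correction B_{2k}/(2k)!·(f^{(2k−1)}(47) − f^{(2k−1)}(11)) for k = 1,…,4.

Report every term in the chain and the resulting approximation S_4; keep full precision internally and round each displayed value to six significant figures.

S_4 ≈ 0.0741145

Integral: ∫_11^47 1/x^2 dx = 0.0696325.
½[f(11) + f(47)] = ½[0.00826446 + 0.000452694] = 0.00435858.
Running total after boundary: 0.0739911.
Correction k=1: B_{2}/2! · (f^{(1)}(47) − f^{(1)}(11)) = 1/12 · (-1.92636e-05 − (-0.00150263)) = 0.000123614.
Partial sum through k=1: 0.0741147.
Correction k=2: B_{4}/4! · (f^{(3)}(47) − f^{(3)}(11)) = −1/720 · (-1.04646e-07 − (-0.000149021)) = -2.06828e-07.
Partial sum through k=2: 0.0741145.
Correction k=3: B_{6}/6! · (f^{(5)}(47) − f^{(5)}(11)) = 1/30240 · (-1.42117e-09 − (-3.69474e-05)) = 1.22176e-09.
Partial sum through k=3: 0.0741145.
Correction k=4: B_{8}/8! · (f^{(7)}(47) − f^{(7)}(11)) = −1/1209600 · (-3.60280e-11 − (-1.70996e-05)) = -1.41366e-11.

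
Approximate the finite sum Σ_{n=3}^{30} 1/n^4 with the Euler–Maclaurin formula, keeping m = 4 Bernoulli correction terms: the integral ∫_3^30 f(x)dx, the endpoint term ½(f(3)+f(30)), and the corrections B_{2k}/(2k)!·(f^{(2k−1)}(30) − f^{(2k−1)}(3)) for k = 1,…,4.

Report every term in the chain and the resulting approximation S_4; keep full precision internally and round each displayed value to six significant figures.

∫_3^30 1/x^4 dx evaluates to 0.0123333.
Endpoint term: (f(3) + f(30))/2 = (0.0123457 + 1.23457e-06)/2 = 0.00617346.
So far: 0.0185068.
Correction k=1: B_{2}/2! · (f^{(1)}(30) − f^{(1)}(3)) = 1/12 · (-1.64609e-07 − (-0.0164609)) = 0.00137173.
Partial sum through k=1: 0.0198785.
Correction k=2: B_{4}/4! · (f^{(3)}(30) − f^{(3)}(3)) = −1/720 · (-5.48697e-09 − (-0.0548697)) = -7.62079e-05.
Partial sum through k=2: 0.0198023.
Correction k=3: B_{6}/6! · (f^{(5)}(30) − f^{(5)}(3)) = 1/30240 · (-3.41411e-10 − (-0.341411)) = 1.12901e-05.
Partial sum through k=3: 0.0198136.
Correction k=4: B_{8}/8! · (f^{(7)}(30) − f^{(7)}(3)) = −1/1209600 · (-3.41411e-11 − (-3.41411)) = -2.82251e-06.

S_4 ≈ 0.0198108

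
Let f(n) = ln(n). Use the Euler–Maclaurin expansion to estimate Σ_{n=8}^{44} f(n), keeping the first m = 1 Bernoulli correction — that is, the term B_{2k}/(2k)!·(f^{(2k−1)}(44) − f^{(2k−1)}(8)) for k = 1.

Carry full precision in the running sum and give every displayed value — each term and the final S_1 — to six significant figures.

∫_8^44 ln(x) dx evaluates to 113.869.
Boundary: ½(f(8) + f(44)) = ½(2.07944 + 3.78419) = 2.93182.
So far: 116.801.
Order-1 term: 1/12 · (0.0227273 − 0.125000) = -0.00852273.

S_1 ≈ 116.792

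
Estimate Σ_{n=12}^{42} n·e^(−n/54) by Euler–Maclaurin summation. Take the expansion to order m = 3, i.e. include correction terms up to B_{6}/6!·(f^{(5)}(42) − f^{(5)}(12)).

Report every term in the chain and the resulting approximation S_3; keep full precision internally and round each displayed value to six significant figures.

∫_12^42 x·e^(−x/54) dx evaluates to 472.165.
Boundary: ½(f(12) + f(42)) = ½(9.60885 + 19.2959) = 14.4524.
Integral + boundary = 486.617.
k=1: B_{2}/(2)! × [f^{(1)}(42) − f^{(1)}(12)] = 1/12 × (0.102095 − 0.622796) = -0.0433918.
Partial sum through k=1: 486.574.
k=2: B_{4}/(4)! × [f^{(3)}(42) − f^{(3)}(12)] = −1/720 × (0.000350119 − 0.000762781) = 5.73143e-07.
Partial sum through k=2: 486.574.
k=3: B_{6}/(6)! × [f^{(5)}(42) − f^{(5)}(12)] = 1/30240 × (2.28130e-07 − 4.49926e-07) = -7.33454e-12.

S_3 ≈ 486.574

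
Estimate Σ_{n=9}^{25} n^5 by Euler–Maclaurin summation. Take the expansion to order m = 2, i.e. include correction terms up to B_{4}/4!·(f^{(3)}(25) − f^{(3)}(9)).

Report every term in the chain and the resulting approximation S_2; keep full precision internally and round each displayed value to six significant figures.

∫_9^25 x^5 dx evaluates to 4.06015e+07.
Endpoint term: (f(9) + f(25))/2 = (59049.0 + 9.76562e+06)/2 = 4.91234e+06.
So far: 4.55139e+07.
k=1: B_{2}/(2)! × [f^{(1)}(25) − f^{(1)}(9)] = 1/12 × (1.95312e+06 − 32805.0) = 160027.
Partial sum through k=1: 4.56739e+07.
k=2: B_{4}/(4)! × [f^{(3)}(25) − f^{(3)}(9)] = −1/720 × (37500.0 − 4860.00) = -45.3333.

S_2 ≈ 4.56738e+07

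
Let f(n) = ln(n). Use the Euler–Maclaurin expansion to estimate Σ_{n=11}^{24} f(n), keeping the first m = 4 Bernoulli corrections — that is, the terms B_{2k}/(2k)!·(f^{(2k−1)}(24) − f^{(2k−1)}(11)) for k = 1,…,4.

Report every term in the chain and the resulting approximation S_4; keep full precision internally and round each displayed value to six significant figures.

∫_11^24 ln(x) dx evaluates to 36.8964.
Endpoint term: (f(11) + f(24))/2 = (2.39790 + 3.17805)/2 = 2.78797.
Running total after boundary: 39.6844.
Order-1 term: 1/12 · (0.0416667 − 0.0909091) = -0.00410354.
Running total after k=1: 39.6803.
Order-2 term: −1/720 · (0.000144676 − 0.00150263) = 1.88605e-06.
Running total after k=2: 39.6803.
Order-3 term: 1/30240 · (3.01408e-06 − 0.000149021) = -4.82827e-09.
Running total after k=3: 39.6803.
Order-4 term: −1/1209600 · (1.56983e-07 − 3.69474e-05) = 3.04153e-11.

S_4 ≈ 39.6803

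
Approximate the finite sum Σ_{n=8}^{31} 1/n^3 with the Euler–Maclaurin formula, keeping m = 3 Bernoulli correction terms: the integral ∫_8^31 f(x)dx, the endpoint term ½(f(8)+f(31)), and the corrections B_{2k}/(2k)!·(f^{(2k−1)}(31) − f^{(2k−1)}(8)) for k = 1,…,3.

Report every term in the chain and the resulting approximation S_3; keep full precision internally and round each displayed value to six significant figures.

S_3 ≈ 0.00834601

∫_8^31 1/x^3 dx evaluates to 0.00729221.
½[f(8) + f(31)] = ½[0.00195312 + 3.35672e-05] = 0.000993346.
So far: 0.00828555.
Correction k=1: B_{2}/2! · (f^{(1)}(31) − f^{(1)}(8)) = 1/12 · (-3.24844e-06 − (-0.000732422)) = 6.07645e-05.
After k=1: 0.00834632.
Correction k=2: B_{4}/4! · (f^{(3)}(31) − f^{(3)}(8)) = −1/720 · (-6.76054e-08 − (-0.000228882)) = -3.17798e-07.
After k=2: 0.00834600.
Correction k=3: B_{6}/6! · (f^{(5)}(31) − f^{(5)}(8)) = 1/30240 · (-2.95466e-09 − (-0.000150204)) = 4.96696e-09.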